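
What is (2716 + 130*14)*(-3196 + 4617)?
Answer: 6445656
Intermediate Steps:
(2716 + 130*14)*(-3196 + 4617) = (2716 + 1820)*1421 = 4536*1421 = 6445656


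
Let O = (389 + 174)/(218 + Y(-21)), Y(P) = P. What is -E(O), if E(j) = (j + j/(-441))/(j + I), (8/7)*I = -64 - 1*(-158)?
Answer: -198176/5915133 ≈ -0.033503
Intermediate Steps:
I = 329/4 (I = 7*(-64 - 1*(-158))/8 = 7*(-64 + 158)/8 = (7/8)*94 = 329/4 ≈ 82.250)
O = 563/197 (O = (389 + 174)/(218 - 21) = 563/197 ≈ 2.8579)
E(j) = 440*j/(441*(329/4 + j)) (E(j) = (j + j/(-441))/(j + 329/4) = (j + j*(-1/441))/(329/4 + j) = (j - j/441)/(329/4 + j) = (440*j/441)/(329/4 + j) = 440*j/(441*(329/4 + j)))
-E(O) = -1760*563/(441*197*(329 + 4*(563/197))) = -1760*563/(441*197*(329 + 2252/197)) = -1760*563/(441*197*67065/197) = -1760*563*197/(441*197*67065) = -1*198176/5915133 = -198176/5915133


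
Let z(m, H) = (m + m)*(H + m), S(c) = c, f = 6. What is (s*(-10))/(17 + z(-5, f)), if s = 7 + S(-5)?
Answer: -20/7 ≈ -2.8571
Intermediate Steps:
z(m, H) = 2*m*(H + m) (z(m, H) = (2*m)*(H + m) = 2*m*(H + m))
s = 2 (s = 7 - 5 = 2)
(s*(-10))/(17 + z(-5, f)) = (2*(-10))/(17 + 2*(-5)*(6 - 5)) = -20/(17 + 2*(-5)*1) = -20/(17 - 10) = -20/7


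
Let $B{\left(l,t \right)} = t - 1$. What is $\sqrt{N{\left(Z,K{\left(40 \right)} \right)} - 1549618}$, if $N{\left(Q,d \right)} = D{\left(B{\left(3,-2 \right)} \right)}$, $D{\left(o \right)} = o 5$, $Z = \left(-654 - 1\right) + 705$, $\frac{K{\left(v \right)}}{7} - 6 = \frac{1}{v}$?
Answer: $i \sqrt{1549633} \approx 1244.8 i$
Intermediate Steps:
$K{\left(v \right)} = 42 + \frac{7}{v}$
$Z = 50$ ($Z = -655 + 705 = 50$)
$B{\left(l,t \right)} = -1 + t$ ($B{\left(l,t \right)} = t - 1 = -1 + t$)
$D{\left(o \right)} = 5 o$
$N{\left(Q,d \right)} = -15$ ($N{\left(Q,d \right)} = 5 \left(-1 - 2\right) = 5 \left(-3\right) = -15$)
$\sqrt{N{\left(Z,K{\left(40 \right)} \right)} - 1549618} = \sqrt{-15 - 1549618} = \sqrt{-1549633} = i \sqrt{1549633}$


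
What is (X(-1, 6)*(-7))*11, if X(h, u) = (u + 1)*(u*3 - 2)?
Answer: -8624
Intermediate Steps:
X(h, u) = (1 + u)*(-2 + 3*u) (X(h, u) = (1 + u)*(3*u - 2) = (1 + u)*(-2 + 3*u))
(X(-1, 6)*(-7))*11 = ((-2 + 6 + 3*6²)*(-7))*11 = ((-2 + 6 + 3*36)*(-7))*11 = ((-2 + 6 + 108)*(-7))*11 = (112*(-7))*11 = -784*11 = -8624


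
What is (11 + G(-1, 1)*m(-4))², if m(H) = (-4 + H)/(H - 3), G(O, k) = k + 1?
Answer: 8649/49 ≈ 176.51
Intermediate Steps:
G(O, k) = 1 + k
m(H) = (-4 + H)/(-3 + H)
(11 + G(-1, 1)*m(-4))² = (11 + (1 + 1)*((-4 - 4)/(-3 - 4)))² = (11 + 2*(-8/(-7)))² = (11 + 2*(-⅐*(-8)))² = (11 + 2*(8/7))² = (11 + 16/7)² = (93/7)² = 8649/49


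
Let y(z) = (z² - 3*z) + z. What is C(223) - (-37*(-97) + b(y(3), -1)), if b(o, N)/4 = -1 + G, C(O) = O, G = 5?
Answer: -3382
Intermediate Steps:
y(z) = z² - 2*z
b(o, N) = 16 (b(o, N) = 4*(-1 + 5) = 4*4 = 16)
C(223) - (-37*(-97) + b(y(3), -1)) = 223 - (-37*(-97) + 16) = 223 - (3589 + 16) = 223 - 1*3605 = 223 - 3605 = -3382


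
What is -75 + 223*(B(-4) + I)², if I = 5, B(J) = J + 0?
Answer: 148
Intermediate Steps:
B(J) = J
-75 + 223*(B(-4) + I)² = -75 + 223*(-4 + 5)² = -75 + 223*1² = -75 + 223*1 = -75 + 223 = 148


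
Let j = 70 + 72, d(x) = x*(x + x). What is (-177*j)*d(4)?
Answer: -804288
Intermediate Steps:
d(x) = 2*x**2 (d(x) = x*(2*x) = 2*x**2)
j = 142
(-177*j)*d(4) = (-177*142)*(2*4**2) = -50268*16 = -25134*32 = -804288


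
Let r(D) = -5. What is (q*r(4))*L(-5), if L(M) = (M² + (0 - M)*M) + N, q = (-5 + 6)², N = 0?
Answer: 0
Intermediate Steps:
q = 1 (q = 1² = 1)
L(M) = 0 (L(M) = (M² + (0 - M)*M) + 0 = (M² + (-M)*M) + 0 = (M² - M²) + 0 = 0 + 0 = 0)
(q*r(4))*L(-5) = (1*(-5))*0 = -5*0 = 0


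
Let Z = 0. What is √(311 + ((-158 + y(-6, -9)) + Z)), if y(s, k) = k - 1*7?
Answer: √137 ≈ 11.705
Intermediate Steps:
y(s, k) = -7 + k (y(s, k) = k - 7 = -7 + k)
√(311 + ((-158 + y(-6, -9)) + Z)) = √(311 + ((-158 + (-7 - 9)) + 0)) = √(311 + ((-158 - 16) + 0)) = √(311 + (-174 + 0)) = √(311 - 174) = √137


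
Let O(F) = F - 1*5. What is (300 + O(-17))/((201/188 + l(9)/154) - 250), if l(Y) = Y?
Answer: -4024328/3602677 ≈ -1.1170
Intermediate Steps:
O(F) = -5 + F (O(F) = F - 5 = -5 + F)
(300 + O(-17))/((201/188 + l(9)/154) - 250) = (300 + (-5 - 17))/((201/188 + 9/154) - 250) = (300 - 22)/((201*(1/188) + 9*(1/154)) - 250) = 278/((201/188 + 9/154) - 250) = 278/(16323/14476 - 250) = 278/(-3602677/14476) = 278*(-14476/3602677) = -4024328/3602677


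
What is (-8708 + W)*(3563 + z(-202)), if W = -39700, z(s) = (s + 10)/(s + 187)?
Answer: -865486632/5 ≈ -1.7310e+8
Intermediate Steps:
z(s) = (10 + s)/(187 + s)
(-8708 + W)*(3563 + z(-202)) = (-8708 - 39700)*(3563 + (10 - 202)/(187 - 202)) = -48408*(3563 - 192/(-15)) = -48408*(3563 - 1/15*(-192)) = -48408*(3563 + 64/5) = -48408*17879/5 = -865486632/5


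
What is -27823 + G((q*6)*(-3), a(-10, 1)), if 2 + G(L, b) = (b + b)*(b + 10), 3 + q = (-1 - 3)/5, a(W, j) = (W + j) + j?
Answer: -27857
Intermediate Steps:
a(W, j) = W + 2*j
q = -19/5 (q = -3 + (-1 - 3)/5 = -3 - 4*⅕ = -3 - ⅘ = -19/5 ≈ -3.8000)
G(L, b) = -2 + 2*b*(10 + b) (G(L, b) = -2 + (b + b)*(b + 10) = -2 + (2*b)*(10 + b) = -2 + 2*b*(10 + b))
-27823 + G((q*6)*(-3), a(-10, 1)) = -27823 + (-2 + 2*(-10 + 2*1)² + 20*(-10 + 2*1)) = -27823 + (-2 + 2*(-10 + 2)² + 20*(-10 + 2)) = -27823 + (-2 + 2*(-8)² + 20*(-8)) = -27823 + (-2 + 2*64 - 160) = -27823 + (-2 + 128 - 160) = -27823 - 34 = -27857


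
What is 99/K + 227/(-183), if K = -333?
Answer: -10412/6771 ≈ -1.5377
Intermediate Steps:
99/K + 227/(-183) = 99/(-333) + 227/(-183) = 99*(-1/333) + 227*(-1/183) = -11/37 - 227/183 = -10412/6771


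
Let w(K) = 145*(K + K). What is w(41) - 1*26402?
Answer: -14512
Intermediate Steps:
w(K) = 290*K (w(K) = 145*(2*K) = 290*K)
w(41) - 1*26402 = 290*41 - 1*26402 = 11890 - 26402 = -14512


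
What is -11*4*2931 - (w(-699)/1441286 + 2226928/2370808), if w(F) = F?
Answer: -5007668095905221/38829686126 ≈ -1.2897e+5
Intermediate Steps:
-11*4*2931 - (w(-699)/1441286 + 2226928/2370808) = -11*4*2931 - (-699/1441286 + 2226928/2370808) = -44*2931 - (-699*1/1441286 + 2226928*(1/2370808)) = -128964 - (-699/1441286 + 25306/26941) = -128964 - 1*36454351757/38829686126 = -128964 - 36454351757/38829686126 = -5007668095905221/38829686126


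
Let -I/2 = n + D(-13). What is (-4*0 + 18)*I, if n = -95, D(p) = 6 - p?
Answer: 2736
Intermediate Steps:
I = 152 (I = -2*(-95 + (6 - 1*(-13))) = -2*(-95 + (6 + 13)) = -2*(-95 + 19) = -2*(-76) = 152)
(-4*0 + 18)*I = (-4*0 + 18)*152 = (0 + 18)*152 = 18*152 = 2736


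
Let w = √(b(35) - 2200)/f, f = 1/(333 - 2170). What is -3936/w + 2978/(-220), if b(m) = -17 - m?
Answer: -1489/110 - 1968*I*√563/1034231 ≈ -13.536 - 0.04515*I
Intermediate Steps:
f = -1/1837 (f = 1/(-1837) = -1/1837 ≈ -0.00054437)
w = -3674*I*√563 (w = √((-17 - 1*35) - 2200)/(-1/1837) = √((-17 - 35) - 2200)*(-1837) = √(-52 - 2200)*(-1837) = √(-2252)*(-1837) = (2*I*√563)*(-1837) = -3674*I*√563 ≈ -87175.0*I)
-3936/w + 2978/(-220) = -3936*I*√563/2068462 + 2978/(-220) = -1968*I*√563/1034231 + 2978*(-1/220) = -1968*I*√563/1034231 - 1489/110 = -1489/110 - 1968*I*√563/1034231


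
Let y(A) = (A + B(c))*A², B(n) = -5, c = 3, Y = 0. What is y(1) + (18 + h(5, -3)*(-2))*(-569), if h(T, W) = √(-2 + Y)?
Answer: -10246 + 1138*I*√2 ≈ -10246.0 + 1609.4*I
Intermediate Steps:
y(A) = A²*(-5 + A) (y(A) = (A - 5)*A² = (-5 + A)*A² = A²*(-5 + A))
h(T, W) = I*√2 (h(T, W) = √(-2 + 0) = √(-2) = I*√2)
y(1) + (18 + h(5, -3)*(-2))*(-569) = 1²*(-5 + 1) + (18 + (I*√2)*(-2))*(-569) = 1*(-4) + (18 - 2*I*√2)*(-569) = -4 + (-10242 + 1138*I*√2) = -10246 + 1138*I*√2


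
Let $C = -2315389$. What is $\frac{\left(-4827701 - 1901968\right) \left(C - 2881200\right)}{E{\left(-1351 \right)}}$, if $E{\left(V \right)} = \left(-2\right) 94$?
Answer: $- \frac{34971323899041}{188} \approx -1.8602 \cdot 10^{11}$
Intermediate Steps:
$E{\left(V \right)} = -188$
$\frac{\left(-4827701 - 1901968\right) \left(C - 2881200\right)}{E{\left(-1351 \right)}} = \frac{\left(-4827701 - 1901968\right) \left(-2315389 - 2881200\right)}{-188} = \left(-6729669\right) \left(-5196589\right) \left(- \frac{1}{188}\right) = 34971323899041 \left(- \frac{1}{188}\right) = - \frac{34971323899041}{188}$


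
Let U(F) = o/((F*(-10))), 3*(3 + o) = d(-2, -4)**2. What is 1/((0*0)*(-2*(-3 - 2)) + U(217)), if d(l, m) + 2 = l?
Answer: -930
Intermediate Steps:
d(l, m) = -2 + l
o = 7/3 (o = -3 + (-2 - 2)**2/3 = -3 + (1/3)*(-4)**2 = -3 + (1/3)*16 = -3 + 16/3 = 7/3 ≈ 2.3333)
U(F) = -7/(30*F) (U(F) = 7/(3*((F*(-10)))) = 7/(3*((-10*F))) = 7*(-1/(10*F))/3 = -7/(30*F))
1/((0*0)*(-2*(-3 - 2)) + U(217)) = 1/((0*0)*(-2*(-3 - 2)) - 7/30/217) = 1/(0*(-2*(-5)) - 7/30*1/217) = 1/(0*10 - 1/930) = 1/(0 - 1/930) = 1/(-1/930) = -930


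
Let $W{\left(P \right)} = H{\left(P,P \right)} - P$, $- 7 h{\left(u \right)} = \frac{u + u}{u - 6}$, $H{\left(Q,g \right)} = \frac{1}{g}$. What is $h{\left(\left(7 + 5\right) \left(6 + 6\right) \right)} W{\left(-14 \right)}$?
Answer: $- \frac{4680}{1127} \approx -4.1526$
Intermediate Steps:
$h{\left(u \right)} = - \frac{2 u}{7 \left(-6 + u\right)}$ ($h{\left(u \right)} = - \frac{\left(u + u\right) \frac{1}{u - 6}}{7} = - \frac{2 u \frac{1}{-6 + u}}{7} = - \frac{2 u}{7 \left(-6 + u\right)}$)
$W{\left(P \right)} = \frac{1}{P} - P$
$h{\left(\left(7 + 5\right) \left(6 + 6\right) \right)} W{\left(-14 \right)} = - \frac{2 \left(7 + 5\right) \left(6 + 6\right)}{-42 + 7 \left(7 + 5\right) \left(6 + 6\right)} \left(\frac{1}{-14} - -14\right) = - \frac{2 \cdot 12 \cdot 12}{-42 + 7 \cdot 12 \cdot 12} \left(- \frac{1}{14} + 14\right) = \left(-2\right) 144 \frac{1}{-42 + 7 \cdot 144} \cdot \frac{195}{14} = \left(-2\right) 144 \frac{1}{-42 + 1008} \cdot \frac{195}{14} = \left(-2\right) 144 \cdot \frac{1}{966} \cdot \frac{195}{14} = \left(- \frac{48}{161}\right) \frac{195}{14} = - \frac{4680}{1127}$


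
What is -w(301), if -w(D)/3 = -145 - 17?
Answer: -486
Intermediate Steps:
w(D) = 486 (w(D) = -3*(-145 - 17) = -3*(-162) = 486)
-w(301) = -1*486 = -486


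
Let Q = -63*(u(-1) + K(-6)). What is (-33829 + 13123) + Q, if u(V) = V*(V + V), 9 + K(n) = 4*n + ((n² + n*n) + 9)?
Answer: -23856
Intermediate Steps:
K(n) = 2*n² + 4*n (K(n) = -9 + (4*n + ((n² + n*n) + 9)) = -9 + (4*n + ((n² + n²) + 9)) = -9 + (4*n + (2*n² + 9)) = -9 + (4*n + (9 + 2*n²)) = -9 + (9 + 2*n² + 4*n) = 2*n² + 4*n)
u(V) = 2*V² (u(V) = V*(2*V) = 2*V²)
Q = -3150 (Q = -63*(2*(-1)² + 2*(-6)*(2 - 6)) = -63*(2*1 + 2*(-6)*(-4)) = -63*(2 + 48) = -63*50 = -3150)
(-33829 + 13123) + Q = (-33829 + 13123) - 3150 = -20706 - 3150 = -23856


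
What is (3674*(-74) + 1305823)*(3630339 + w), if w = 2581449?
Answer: 6422659567236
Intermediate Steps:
(3674*(-74) + 1305823)*(3630339 + w) = (3674*(-74) + 1305823)*(3630339 + 2581449) = (-271876 + 1305823)*6211788 = 1033947*6211788 = 6422659567236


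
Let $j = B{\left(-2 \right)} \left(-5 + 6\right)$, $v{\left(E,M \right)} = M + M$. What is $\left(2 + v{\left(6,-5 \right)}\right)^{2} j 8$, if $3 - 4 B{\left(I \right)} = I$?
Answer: $640$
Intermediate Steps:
$B{\left(I \right)} = \frac{3}{4} - \frac{I}{4}$
$v{\left(E,M \right)} = 2 M$
$j = \frac{5}{4}$ ($j = \left(\frac{3}{4} - - \frac{1}{2}\right) \left(-5 + 6\right) = \left(\frac{3}{4} + \frac{1}{2}\right) 1 = \frac{5}{4} \cdot 1 = \frac{5}{4} \approx 1.25$)
$\left(2 + v{\left(6,-5 \right)}\right)^{2} j 8 = \left(2 + 2 \left(-5\right)\right)^{2} \cdot \frac{5}{4} \cdot 8 = \left(2 - 10\right)^{2} \cdot \frac{5}{4} \cdot 8 = \left(-8\right)^{2} \cdot \frac{5}{4} \cdot 8 = 64 \cdot \frac{5}{4} \cdot 8 = 80 \cdot 8 = 640$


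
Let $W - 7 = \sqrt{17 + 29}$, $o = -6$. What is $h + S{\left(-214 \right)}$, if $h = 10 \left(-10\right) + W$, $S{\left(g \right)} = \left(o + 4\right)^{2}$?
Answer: $-89 + \sqrt{46} \approx -82.218$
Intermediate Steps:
$S{\left(g \right)} = 4$ ($S{\left(g \right)} = \left(-6 + 4\right)^{2} = \left(-2\right)^{2} = 4$)
$W = 7 + \sqrt{46}$ ($W = 7 + \sqrt{17 + 29} = 7 + \sqrt{46} \approx 13.782$)
$h = -93 + \sqrt{46}$ ($h = 10 \left(-10\right) + \left(7 + \sqrt{46}\right) = -100 + \left(7 + \sqrt{46}\right) = -93 + \sqrt{46} \approx -86.218$)
$h + S{\left(-214 \right)} = \left(-93 + \sqrt{46}\right) + 4 = -89 + \sqrt{46}$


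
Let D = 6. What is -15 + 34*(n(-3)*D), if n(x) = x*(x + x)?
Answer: 3657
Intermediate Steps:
n(x) = 2*x**2 (n(x) = x*(2*x) = 2*x**2)
-15 + 34*(n(-3)*D) = -15 + 34*((2*(-3)**2)*6) = -15 + 34*((2*9)*6) = -15 + 34*(18*6) = -15 + 34*108 = -15 + 3672 = 3657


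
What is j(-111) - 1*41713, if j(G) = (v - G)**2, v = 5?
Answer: -28257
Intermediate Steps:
j(G) = (5 - G)**2
j(-111) - 1*41713 = (-5 - 111)**2 - 1*41713 = (-116)**2 - 41713 = 13456 - 41713 = -28257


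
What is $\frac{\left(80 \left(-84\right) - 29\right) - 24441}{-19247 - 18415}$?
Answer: $\frac{15595}{18831} \approx 0.82816$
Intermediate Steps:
$\frac{\left(80 \left(-84\right) - 29\right) - 24441}{-19247 - 18415} = \frac{\left(-6720 - 29\right) - 24441}{-37662} = \left(-6749 - 24441\right) \left(- \frac{1}{37662}\right) = \left(-31190\right) \left(- \frac{1}{37662}\right) = \frac{15595}{18831}$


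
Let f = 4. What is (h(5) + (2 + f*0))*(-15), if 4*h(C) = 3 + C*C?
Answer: -135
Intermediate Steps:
h(C) = 3/4 + C**2/4 (h(C) = (3 + C*C)/4 = (3 + C**2)/4 = 3/4 + C**2/4)
(h(5) + (2 + f*0))*(-15) = ((3/4 + (1/4)*5**2) + (2 + 4*0))*(-15) = ((3/4 + (1/4)*25) + (2 + 0))*(-15) = ((3/4 + 25/4) + 2)*(-15) = (7 + 2)*(-15) = 9*(-15) = -135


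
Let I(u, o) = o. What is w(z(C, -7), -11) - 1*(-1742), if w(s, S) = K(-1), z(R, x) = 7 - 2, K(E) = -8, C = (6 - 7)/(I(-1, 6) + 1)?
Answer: 1734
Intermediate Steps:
C = -1/7 (C = (6 - 7)/(6 + 1) = -1/7 ≈ -0.14286)
z(R, x) = 5
w(s, S) = -8
w(z(C, -7), -11) - 1*(-1742) = -8 - 1*(-1742) = -8 + 1742 = 1734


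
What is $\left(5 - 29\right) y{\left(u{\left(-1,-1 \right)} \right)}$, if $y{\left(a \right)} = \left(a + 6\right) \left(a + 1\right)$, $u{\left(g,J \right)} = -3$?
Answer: $144$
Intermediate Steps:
$y{\left(a \right)} = \left(1 + a\right) \left(6 + a\right)$ ($y{\left(a \right)} = \left(6 + a\right) \left(1 + a\right) = \left(1 + a\right) \left(6 + a\right)$)
$\left(5 - 29\right) y{\left(u{\left(-1,-1 \right)} \right)} = \left(5 - 29\right) \left(6 + \left(-3\right)^{2} + 7 \left(-3\right)\right) = - 24 \left(6 + 9 - 21\right) = \left(-24\right) \left(-6\right) = 144$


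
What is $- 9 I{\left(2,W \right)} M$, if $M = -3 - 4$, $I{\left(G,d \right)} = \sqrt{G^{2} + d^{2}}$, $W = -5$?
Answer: $63 \sqrt{29} \approx 339.27$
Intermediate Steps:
$M = -7$ ($M = -3 - 4 = -7$)
$- 9 I{\left(2,W \right)} M = - 9 \sqrt{2^{2} + \left(-5\right)^{2}} \left(-7\right) = - 9 \sqrt{4 + 25} \left(-7\right) = - 9 \sqrt{29} \left(-7\right) = 63 \sqrt{29}$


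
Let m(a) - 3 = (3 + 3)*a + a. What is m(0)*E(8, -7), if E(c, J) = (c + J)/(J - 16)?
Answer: -3/23 ≈ -0.13043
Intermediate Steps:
E(c, J) = (J + c)/(-16 + J)
m(a) = 3 + 7*a (m(a) = 3 + ((3 + 3)*a + a) = 3 + (6*a + a) = 3 + 7*a)
m(0)*E(8, -7) = (3 + 7*0)*((-7 + 8)/(-16 - 7)) = (3 + 0)*(1/(-23)) = 3*(-1/23*1) = 3*(-1/23) = -3/23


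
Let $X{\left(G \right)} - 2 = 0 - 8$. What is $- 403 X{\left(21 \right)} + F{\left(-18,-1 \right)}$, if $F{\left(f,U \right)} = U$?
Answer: $2417$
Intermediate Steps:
$X{\left(G \right)} = -6$ ($X{\left(G \right)} = 2 + \left(0 - 8\right) = 2 - 8 = -6$)
$- 403 X{\left(21 \right)} + F{\left(-18,-1 \right)} = \left(-403\right) \left(-6\right) - 1 = 2418 - 1 = 2417$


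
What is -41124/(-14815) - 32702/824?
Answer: -225296977/6103780 ≈ -36.911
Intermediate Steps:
-41124/(-14815) - 32702/824 = -41124*(-1/14815) - 32702*1/824 = 41124/14815 - 16351/412 = -225296977/6103780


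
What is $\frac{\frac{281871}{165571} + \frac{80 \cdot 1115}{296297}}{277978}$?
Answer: $\frac{98286464887}{13637097702993086} \approx 7.2073 \cdot 10^{-6}$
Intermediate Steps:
$\frac{\frac{281871}{165571} + \frac{80 \cdot 1115}{296297}}{277978} = \left(281871 \cdot \frac{1}{165571} + 89200 \cdot \frac{1}{296297}\right) \frac{1}{277978} = \left(\frac{281871}{165571} + \frac{89200}{296297}\right) \frac{1}{277978} = \frac{98286464887}{49058190587} \cdot \frac{1}{277978} = \frac{98286464887}{13637097702993086}$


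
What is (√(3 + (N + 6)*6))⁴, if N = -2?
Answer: 729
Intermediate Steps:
(√(3 + (N + 6)*6))⁴ = (√(3 + (-2 + 6)*6))⁴ = (√(3 + 4*6))⁴ = (√(3 + 24))⁴ = (√27)⁴ = (3*√3)⁴ = 729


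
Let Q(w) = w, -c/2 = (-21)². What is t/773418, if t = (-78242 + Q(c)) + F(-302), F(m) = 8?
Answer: -13186/128903 ≈ -0.10229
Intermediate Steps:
c = -882 (c = -2*(-21)² = -2*441 = -882)
t = -79116 (t = (-78242 - 882) + 8 = -79124 + 8 = -79116)
t/773418 = -79116/773418 = -79116*1/773418 = -13186/128903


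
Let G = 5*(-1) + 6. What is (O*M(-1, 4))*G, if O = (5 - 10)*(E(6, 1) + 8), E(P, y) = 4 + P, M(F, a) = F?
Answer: 90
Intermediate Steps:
G = 1 (G = -5 + 6 = 1)
O = -90 (O = (5 - 10)*((4 + 6) + 8) = -5*(10 + 8) = -5*18 = -90)
(O*M(-1, 4))*G = -90*(-1)*1 = 90*1 = 90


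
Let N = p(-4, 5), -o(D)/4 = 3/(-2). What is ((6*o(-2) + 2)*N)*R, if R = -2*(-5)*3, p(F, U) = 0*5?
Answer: 0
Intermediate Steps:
o(D) = 6 (o(D) = -12/(-2) = -12*(-1)/2 = -4*(-3/2) = 6)
p(F, U) = 0
N = 0
R = 30 (R = 10*3 = 30)
((6*o(-2) + 2)*N)*R = ((6*6 + 2)*0)*30 = ((36 + 2)*0)*30 = (38*0)*30 = 0*30 = 0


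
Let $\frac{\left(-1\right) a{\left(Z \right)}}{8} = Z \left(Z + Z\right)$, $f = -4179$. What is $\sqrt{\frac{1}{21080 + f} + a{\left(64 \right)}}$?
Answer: $\frac{i \sqrt{18719952125435}}{16901} \approx 256.0 i$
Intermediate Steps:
$a{\left(Z \right)} = - 16 Z^{2}$ ($a{\left(Z \right)} = - 8 Z \left(Z + Z\right) = - 8 Z 2 Z = - 8 \cdot 2 Z^{2} = - 16 Z^{2}$)
$\sqrt{\frac{1}{21080 + f} + a{\left(64 \right)}} = \sqrt{\frac{1}{21080 - 4179} - 16 \cdot 64^{2}} = \sqrt{\frac{1}{16901} - 65536} = \sqrt{- \frac{1107623935}{16901}} = \frac{i \sqrt{18719952125435}}{16901}$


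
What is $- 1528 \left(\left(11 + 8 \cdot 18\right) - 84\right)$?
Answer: $-108488$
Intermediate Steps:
$- 1528 \left(\left(11 + 8 \cdot 18\right) - 84\right) = - 1528 \left(\left(11 + 144\right) - 84\right) = - 1528 \left(155 - 84\right) = \left(-1528\right) 71 = -108488$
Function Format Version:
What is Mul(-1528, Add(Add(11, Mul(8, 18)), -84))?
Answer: -108488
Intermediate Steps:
Mul(-1528, Add(Add(11, Mul(8, 18)), -84)) = Mul(-1528, Add(Add(11, 144), -84)) = Mul(-1528, Add(155, -84)) = Mul(-1528, 71) = -108488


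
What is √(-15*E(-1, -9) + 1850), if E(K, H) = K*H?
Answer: 7*√35 ≈ 41.413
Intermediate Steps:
E(K, H) = H*K
√(-15*E(-1, -9) + 1850) = √(-(-135)*(-1) + 1850) = √(-15*9 + 1850) = √(-135 + 1850) = √1715 = 7*√35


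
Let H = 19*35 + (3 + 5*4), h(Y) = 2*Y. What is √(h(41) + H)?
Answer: √770 ≈ 27.749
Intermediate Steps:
H = 688 (H = 665 + (3 + 20) = 665 + 23 = 688)
√(h(41) + H) = √(2*41 + 688) = √(82 + 688) = √770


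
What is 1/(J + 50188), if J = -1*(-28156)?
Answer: 1/78344 ≈ 1.2764e-5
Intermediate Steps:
J = 28156
1/(J + 50188) = 1/(28156 + 50188) = 1/78344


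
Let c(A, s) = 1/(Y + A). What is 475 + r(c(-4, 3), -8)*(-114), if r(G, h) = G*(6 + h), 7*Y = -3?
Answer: 13129/31 ≈ 423.52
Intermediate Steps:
Y = -3/7 (Y = (1/7)*(-3) = -3/7 ≈ -0.42857)
c(A, s) = 1/(-3/7 + A)
475 + r(c(-4, 3), -8)*(-114) = 475 + ((7/(-3 + 7*(-4)))*(6 - 8))*(-114) = 475 + ((7/(-3 - 28))*(-2))*(-114) = 475 + ((7/(-31))*(-2))*(-114) = 475 + ((7*(-1/31))*(-2))*(-114) = 475 - 7/31*(-2)*(-114) = 475 + (14/31)*(-114) = 475 - 1596/31 = 13129/31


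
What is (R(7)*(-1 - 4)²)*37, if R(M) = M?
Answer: 6475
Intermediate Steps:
(R(7)*(-1 - 4)²)*37 = (7*(-1 - 4)²)*37 = (7*(-5)²)*37 = (7*25)*37 = 175*37 = 6475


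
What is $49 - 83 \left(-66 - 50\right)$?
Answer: $9677$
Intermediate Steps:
$49 - 83 \left(-66 - 50\right) = 49 - -9628 = 49 + 9628 = 9677$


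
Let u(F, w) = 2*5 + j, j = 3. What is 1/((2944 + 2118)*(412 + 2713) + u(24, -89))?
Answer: 1/15818763 ≈ 6.3216e-8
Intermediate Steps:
u(F, w) = 13 (u(F, w) = 2*5 + 3 = 10 + 3 = 13)
1/((2944 + 2118)*(412 + 2713) + u(24, -89)) = 1/((2944 + 2118)*(412 + 2713) + 13) = 1/(5062*3125 + 13) = 1/(15818750 + 13) = 1/15818763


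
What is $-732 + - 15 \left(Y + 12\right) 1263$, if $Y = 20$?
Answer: $-606972$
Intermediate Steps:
$-732 + - 15 \left(Y + 12\right) 1263 = -732 + - 15 \left(20 + 12\right) 1263 = -732 + \left(-15\right) 32 \cdot 1263 = -732 - 606240 = -606972$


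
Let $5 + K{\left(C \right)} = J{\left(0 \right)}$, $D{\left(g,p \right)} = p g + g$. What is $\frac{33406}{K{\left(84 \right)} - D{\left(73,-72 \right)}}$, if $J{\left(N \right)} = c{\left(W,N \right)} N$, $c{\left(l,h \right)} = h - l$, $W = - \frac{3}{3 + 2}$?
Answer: $\frac{16703}{2589} \approx 6.4515$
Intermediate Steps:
$W = - \frac{3}{5} \approx -0.6$
$D{\left(g,p \right)} = g + g p$ ($D{\left(g,p \right)} = g p + g = g + g p$)
$J{\left(N \right)} = N \left(\frac{3}{5} + N\right)$ ($J{\left(N \right)} = \left(N - - \frac{3}{5}\right) N = \left(N + \frac{3}{5}\right) N = \left(\frac{3}{5} + N\right) N = N \left(\frac{3}{5} + N\right)$)
$K{\left(C \right)} = -5$ ($K{\left(C \right)} = -5 + \frac{1}{5} \cdot 0 \left(3 + 5 \cdot 0\right) = -5 + \frac{1}{5} \cdot 0 \left(3 + 0\right) = -5 + \frac{1}{5} \cdot 0 \cdot 3 = -5 + 0 = -5$)
$\frac{33406}{K{\left(84 \right)} - D{\left(73,-72 \right)}} = \frac{33406}{-5 - 73 \left(1 - 72\right)} = \frac{33406}{-5 - 73 \left(-71\right)} = \frac{33406}{-5 - -5183} = \frac{33406}{-5 + 5183} = \frac{33406}{5178} = 33406 \cdot \frac{1}{5178} = \frac{16703}{2589}$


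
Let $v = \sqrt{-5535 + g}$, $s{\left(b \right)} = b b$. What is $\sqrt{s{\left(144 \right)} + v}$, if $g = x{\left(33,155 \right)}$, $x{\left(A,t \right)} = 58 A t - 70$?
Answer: $\sqrt{20736 + \sqrt{291065}} \approx 145.86$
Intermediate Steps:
$s{\left(b \right)} = b^{2}$
$x{\left(A,t \right)} = -70 + 58 A t$ ($x{\left(A,t \right)} = 58 A t - 70 = -70 + 58 A t$)
$g = 296600$ ($g = -70 + 58 \cdot 33 \cdot 155 = -70 + 296670 = 296600$)
$v = \sqrt{291065}$ ($v = \sqrt{-5535 + 296600} = \sqrt{291065} \approx 539.5$)
$\sqrt{s{\left(144 \right)} + v} = \sqrt{144^{2} + \sqrt{291065}} = \sqrt{20736 + \sqrt{291065}}$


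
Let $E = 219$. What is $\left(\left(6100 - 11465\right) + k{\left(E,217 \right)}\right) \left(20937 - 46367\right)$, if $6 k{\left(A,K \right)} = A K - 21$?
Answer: $-64897360$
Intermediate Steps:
$k{\left(A,K \right)} = - \frac{7}{2} + \frac{A K}{6}$ ($k{\left(A,K \right)} = \frac{A K - 21}{6} = \frac{-21 + A K}{6} = - \frac{7}{2} + \frac{A K}{6}$)
$\left(\left(6100 - 11465\right) + k{\left(E,217 \right)}\right) \left(20937 - 46367\right) = \left(\left(6100 - 11465\right) - \left(\frac{7}{2} - \frac{15841}{2}\right)\right) \left(20937 - 46367\right) = \left(-5365 + \left(- \frac{7}{2} + \frac{15841}{2}\right)\right) \left(-25430\right) = \left(-5365 + 7917\right) \left(-25430\right) = 2552 \left(-25430\right) = -64897360$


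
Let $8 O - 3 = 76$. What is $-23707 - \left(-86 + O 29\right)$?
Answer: $- \frac{191259}{8} \approx -23907.0$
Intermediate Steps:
$O = \frac{79}{8}$ ($O = \frac{3}{8} + \frac{1}{8} \cdot 76 = \frac{3}{8} + \frac{19}{2} = \frac{79}{8} \approx 9.875$)
$-23707 - \left(-86 + O 29\right) = -23707 - \left(-86 + \frac{79}{8} \cdot 29\right) = -23707 - \left(-86 + \frac{2291}{8}\right) = -23707 - \frac{1603}{8} = - \frac{191259}{8}$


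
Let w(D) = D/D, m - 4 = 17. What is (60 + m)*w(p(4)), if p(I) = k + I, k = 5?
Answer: 81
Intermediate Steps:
m = 21 (m = 4 + 17 = 21)
p(I) = 5 + I
w(D) = 1
(60 + m)*w(p(4)) = (60 + 21)*1 = 81*1 = 81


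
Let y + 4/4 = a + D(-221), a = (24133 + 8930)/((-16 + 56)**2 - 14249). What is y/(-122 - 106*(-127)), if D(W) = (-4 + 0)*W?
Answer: 2784001/42184415 ≈ 0.065996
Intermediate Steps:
D(W) = -4*W
a = -33063/12649 (a = 33063/(40**2 - 14249) = 33063/(1600 - 14249) = 33063/(-12649) = 33063*(-1/12649) = -33063/12649 ≈ -2.6139)
y = 11136004/12649 (y = -1 + (-33063/12649 - 4*(-221)) = -1 + (-33063/12649 + 884) = -1 + 11148653/12649 = 11136004/12649 ≈ 880.39)
y/(-122 - 106*(-127)) = 11136004/(12649*(-122 - 106*(-127))) = 11136004/(12649*(-122 + 13462)) = (11136004/12649)/13340 = (11136004/12649)*(1/13340) = 2784001/42184415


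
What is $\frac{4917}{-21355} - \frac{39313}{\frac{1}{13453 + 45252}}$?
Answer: $- \frac{49284556700992}{21355} \approx -2.3079 \cdot 10^{9}$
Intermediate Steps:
$\frac{4917}{-21355} - \frac{39313}{\frac{1}{13453 + 45252}} = 4917 \left(- \frac{1}{21355}\right) - \frac{39313}{\frac{1}{58705}} = - \frac{4917}{21355} - 39313 \frac{1}{\frac{1}{58705}} = - \frac{4917}{21355} - 2307869665 = - \frac{49284556700992}{21355}$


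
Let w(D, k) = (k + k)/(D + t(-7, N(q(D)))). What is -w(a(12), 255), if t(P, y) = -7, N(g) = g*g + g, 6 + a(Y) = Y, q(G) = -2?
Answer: 510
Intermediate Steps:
a(Y) = -6 + Y
N(g) = g + g² (N(g) = g² + g = g + g²)
w(D, k) = 2*k/(-7 + D) (w(D, k) = (k + k)/(D - 7) = (2*k)/(-7 + D) = 2*k/(-7 + D))
-w(a(12), 255) = -2*255/(-7 + (-6 + 12)) = -2*255/(-7 + 6) = -2*255/(-1) = -2*255*(-1) = -1*(-510) = 510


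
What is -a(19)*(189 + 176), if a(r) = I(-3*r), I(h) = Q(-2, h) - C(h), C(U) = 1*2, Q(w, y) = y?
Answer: 21535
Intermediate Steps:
C(U) = 2
I(h) = -2 + h (I(h) = h - 1*2 = h - 2 = -2 + h)
a(r) = -2 - 3*r
-a(19)*(189 + 176) = -(-2 - 3*19)*(189 + 176) = -(-2 - 57)*365 = -(-59)*365 = -1*(-21535) = 21535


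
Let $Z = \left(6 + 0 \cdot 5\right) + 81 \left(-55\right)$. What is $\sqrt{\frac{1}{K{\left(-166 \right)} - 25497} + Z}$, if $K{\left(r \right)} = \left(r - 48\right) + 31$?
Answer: $\frac{i \sqrt{183371765205}}{6420} \approx 66.701 i$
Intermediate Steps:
$K{\left(r \right)} = -17 + r$ ($K{\left(r \right)} = \left(-48 + r\right) + 31 = -17 + r$)
$Z = -4449$ ($Z = \left(6 + 0\right) - 4455 = 6 - 4455 = -4449$)
$\sqrt{\frac{1}{K{\left(-166 \right)} - 25497} + Z} = \sqrt{\frac{1}{\left(-17 - 166\right) - 25497} - 4449} = \sqrt{\frac{1}{-183 - 25497} - 4449} = \sqrt{\frac{1}{-25680} - 4449} = \sqrt{- \frac{1}{25680} - 4449} = \sqrt{- \frac{114250321}{25680}} = \frac{i \sqrt{183371765205}}{6420}$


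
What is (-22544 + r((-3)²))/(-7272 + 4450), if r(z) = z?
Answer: 22535/2822 ≈ 7.9855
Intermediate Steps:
(-22544 + r((-3)²))/(-7272 + 4450) = (-22544 + (-3)²)/(-7272 + 4450) = (-22544 + 9)/(-2822) = -22535*(-1/2822) = 22535/2822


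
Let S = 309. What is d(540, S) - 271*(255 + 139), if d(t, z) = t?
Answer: -106234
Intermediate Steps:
d(540, S) - 271*(255 + 139) = 540 - 271*(255 + 139) = 540 - 271*394 = 540 - 1*106774 = 540 - 106774 = -106234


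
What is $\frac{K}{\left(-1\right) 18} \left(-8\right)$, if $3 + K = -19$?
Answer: $- \frac{88}{9} \approx -9.7778$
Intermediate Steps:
$K = -22$ ($K = -3 - 19 = -22$)
$\frac{K}{\left(-1\right) 18} \left(-8\right) = \frac{1}{\left(-1\right) 18} \left(-22\right) \left(-8\right) = \frac{1}{-18} \left(-22\right) \left(-8\right) = \left(- \frac{1}{18}\right) \left(-22\right) \left(-8\right) = \frac{11}{9} \left(-8\right) = - \frac{88}{9}$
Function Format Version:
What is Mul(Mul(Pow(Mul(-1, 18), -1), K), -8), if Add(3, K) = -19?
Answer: Rational(-88, 9) ≈ -9.7778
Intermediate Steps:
K = -22 (K = Add(-3, -19) = -22)
Mul(Mul(Pow(Mul(-1, 18), -1), K), -8) = Mul(Mul(Pow(Mul(-1, 18), -1), -22), -8) = Mul(Mul(Pow(-18, -1), -22), -8) = Mul(Mul(Rational(-1, 18), -22), -8) = Mul(Rational(11, 9), -8) = Rational(-88, 9)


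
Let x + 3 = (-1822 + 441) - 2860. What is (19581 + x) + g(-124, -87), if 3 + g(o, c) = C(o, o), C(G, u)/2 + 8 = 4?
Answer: 15326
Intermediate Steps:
C(G, u) = -8 (C(G, u) = -16 + 2*4 = -16 + 8 = -8)
g(o, c) = -11 (g(o, c) = -3 - 8 = -11)
x = -4244 (x = -3 + ((-1822 + 441) - 2860) = -3 + (-1381 - 2860) = -3 - 4241 = -4244)
(19581 + x) + g(-124, -87) = (19581 - 4244) - 11 = 15337 - 11 = 15326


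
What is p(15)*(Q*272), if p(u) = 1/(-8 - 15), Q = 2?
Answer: -544/23 ≈ -23.652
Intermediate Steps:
p(u) = -1/23 (p(u) = 1/(-23) = -1/23)
p(15)*(Q*272) = -2*272/23 = -1/23*544 = -544/23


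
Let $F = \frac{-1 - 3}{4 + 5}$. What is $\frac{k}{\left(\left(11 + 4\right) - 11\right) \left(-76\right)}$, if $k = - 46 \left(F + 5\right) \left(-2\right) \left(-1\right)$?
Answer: $\frac{943}{684} \approx 1.3787$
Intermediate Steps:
$F = - \frac{4}{9} \approx -0.44444$
$k = - \frac{3772}{9}$ ($k = - 46 \left(- \frac{4}{9} + 5\right) \left(-2\right) \left(-1\right) = - 46 \cdot \frac{41}{9} \left(-2\right) \left(-1\right) = \left(-46\right) \left(- \frac{82}{9}\right) \left(-1\right) = \frac{3772}{9} \left(-1\right) = - \frac{3772}{9} \approx -419.11$)
$\frac{k}{\left(\left(11 + 4\right) - 11\right) \left(-76\right)} = - \frac{3772}{9 \left(\left(11 + 4\right) - 11\right) \left(-76\right)} = - \frac{3772}{9 \left(15 - 11\right) \left(-76\right)} = - \frac{3772}{9 \cdot 4 \left(-76\right)} = - \frac{3772}{9 \left(-304\right)} = \left(- \frac{3772}{9}\right) \left(- \frac{1}{304}\right) = \frac{943}{684}$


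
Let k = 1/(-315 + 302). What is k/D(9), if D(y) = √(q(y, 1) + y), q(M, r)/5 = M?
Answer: -√6/234 ≈ -0.010468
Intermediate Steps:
q(M, r) = 5*M
D(y) = √6*√y (D(y) = √(5*y + y) = √(6*y) = √6*√y)
k = -1/13 (k = 1/(-13) = -1/13 ≈ -0.076923)
k/D(9) = -√6/18/13 = -√6/234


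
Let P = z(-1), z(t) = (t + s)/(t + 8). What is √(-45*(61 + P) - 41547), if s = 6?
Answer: I*√2171883/7 ≈ 210.53*I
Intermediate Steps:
z(t) = (6 + t)/(8 + t) (z(t) = (t + 6)/(t + 8) = (6 + t)/(8 + t))
P = 5/7 (P = (6 - 1)/(8 - 1) = 5/7 ≈ 0.71429)
√(-45*(61 + P) - 41547) = √(-45*(61 + 5/7) - 41547) = √(-45*432/7 - 41547) = √(-19440/7 - 41547) = √(-310269/7) = I*√2171883/7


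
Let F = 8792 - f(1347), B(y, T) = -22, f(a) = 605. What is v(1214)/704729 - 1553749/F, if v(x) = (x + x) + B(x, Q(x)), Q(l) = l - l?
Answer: -1094952281099/5769616323 ≈ -189.78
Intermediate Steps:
Q(l) = 0
v(x) = -22 + 2*x (v(x) = (x + x) - 22 = 2*x - 22 = -22 + 2*x)
F = 8187 (F = 8792 - 1*605 = 8792 - 605 = 8187)
v(1214)/704729 - 1553749/F = (-22 + 2*1214)/704729 - 1553749/8187 = (-22 + 2428)*(1/704729) - 1553749*1/8187 = 2406*(1/704729) - 1553749/8187 = 2406/704729 - 1553749/8187 = -1094952281099/5769616323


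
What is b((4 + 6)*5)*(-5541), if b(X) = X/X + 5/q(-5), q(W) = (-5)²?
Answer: -33246/5 ≈ -6649.2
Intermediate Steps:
q(W) = 25
b(X) = 6/5 (b(X) = X/X + 5/25 = 1 + 5*(1/25) = 1 + ⅕ = 6/5)
b((4 + 6)*5)*(-5541) = (6/5)*(-5541) = -33246/5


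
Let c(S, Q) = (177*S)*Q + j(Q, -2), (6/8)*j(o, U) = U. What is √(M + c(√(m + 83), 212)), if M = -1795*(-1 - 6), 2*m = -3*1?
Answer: √(113061 + 168858*√326)/3 ≈ 592.72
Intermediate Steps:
j(o, U) = 4*U/3
m = -3/2 (m = (-3*1)/2 = (½)*(-3) = -3/2 ≈ -1.5000)
c(S, Q) = -8/3 + 177*Q*S (c(S, Q) = (177*S)*Q + (4/3)*(-2) = 177*Q*S - 8/3 = -8/3 + 177*Q*S)
M = 12565 (M = -1795*(-7) = 12565)
√(M + c(√(m + 83), 212)) = √(12565 + (-8/3 + 177*212*√(-3/2 + 83))) = √(12565 + (-8/3 + 177*212*√(163/2))) = √(12565 + (-8/3 + 177*212*(√326/2))) = √(12565 + (-8/3 + 18762*√326)) = √(37687/3 + 18762*√326)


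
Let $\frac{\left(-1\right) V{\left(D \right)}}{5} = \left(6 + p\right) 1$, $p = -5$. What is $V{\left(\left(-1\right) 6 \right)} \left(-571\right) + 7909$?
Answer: $10764$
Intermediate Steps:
$V{\left(D \right)} = -5$ ($V{\left(D \right)} = - 5 \left(6 - 5\right) 1 = - 5 \cdot 1 \cdot 1 = \left(-5\right) 1 = -5$)
$V{\left(\left(-1\right) 6 \right)} \left(-571\right) + 7909 = \left(-5\right) \left(-571\right) + 7909 = 2855 + 7909 = 10764$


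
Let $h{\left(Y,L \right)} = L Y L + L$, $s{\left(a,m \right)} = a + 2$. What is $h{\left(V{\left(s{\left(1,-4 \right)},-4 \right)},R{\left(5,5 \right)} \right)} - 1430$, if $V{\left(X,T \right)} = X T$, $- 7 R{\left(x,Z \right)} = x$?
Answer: $- \frac{70405}{49} \approx -1436.8$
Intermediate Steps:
$s{\left(a,m \right)} = 2 + a$
$R{\left(x,Z \right)} = - \frac{x}{7}$
$V{\left(X,T \right)} = T X$
$h{\left(Y,L \right)} = L + Y L^{2}$ ($h{\left(Y,L \right)} = Y L^{2} + L = L + Y L^{2}$)
$h{\left(V{\left(s{\left(1,-4 \right)},-4 \right)},R{\left(5,5 \right)} \right)} - 1430 = \left(- \frac{1}{7}\right) 5 \left(1 + \left(- \frac{1}{7}\right) 5 \left(- 4 \left(2 + 1\right)\right)\right) - 1430 = - \frac{5 \left(1 - \frac{5 \left(\left(-4\right) 3\right)}{7}\right)}{7} - 1430 = - \frac{5 \left(1 - - \frac{60}{7}\right)}{7} - 1430 = - \frac{5 \left(1 + \frac{60}{7}\right)}{7} - 1430 = \left(- \frac{5}{7}\right) \frac{67}{7} - 1430 = - \frac{335}{49} - 1430 = - \frac{70405}{49}$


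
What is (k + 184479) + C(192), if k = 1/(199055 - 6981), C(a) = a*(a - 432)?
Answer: 26582849527/192074 ≈ 1.3840e+5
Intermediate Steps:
C(a) = a*(-432 + a)
k = 1/192074 ≈ 5.2063e-6
(k + 184479) + C(192) = (1/192074 + 184479) + 192*(-432 + 192) = 35433619447/192074 + 192*(-240) = 35433619447/192074 - 46080 = 26582849527/192074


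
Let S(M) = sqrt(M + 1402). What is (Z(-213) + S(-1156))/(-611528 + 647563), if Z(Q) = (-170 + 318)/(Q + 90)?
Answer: -148/4432305 + sqrt(246)/36035 ≈ 0.00040186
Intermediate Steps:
S(M) = sqrt(1402 + M)
Z(Q) = 148/(90 + Q)
(Z(-213) + S(-1156))/(-611528 + 647563) = (148/(90 - 213) + sqrt(1402 - 1156))/(-611528 + 647563) = (148/(-123) + sqrt(246))/36035 = (148*(-1/123) + sqrt(246))*(1/36035) = (-148/123 + sqrt(246))*(1/36035) = -148/4432305 + sqrt(246)/36035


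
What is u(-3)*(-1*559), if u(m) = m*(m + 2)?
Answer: -1677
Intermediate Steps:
u(m) = m*(2 + m)
u(-3)*(-1*559) = (-3*(2 - 3))*(-1*559) = -3*(-1)*(-559) = 3*(-559) = -1677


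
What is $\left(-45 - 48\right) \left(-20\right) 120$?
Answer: $223200$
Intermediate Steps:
$\left(-45 - 48\right) \left(-20\right) 120 = \left(-93\right) \left(-20\right) 120 = 1860 \cdot 120 = 223200$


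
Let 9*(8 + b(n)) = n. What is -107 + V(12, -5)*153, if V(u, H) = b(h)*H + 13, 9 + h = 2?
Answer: 8597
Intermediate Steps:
h = -7 (h = -9 + 2 = -7)
b(n) = -8 + n/9
V(u, H) = 13 - 79*H/9 (V(u, H) = (-8 + (⅑)*(-7))*H + 13 = (-8 - 7/9)*H + 13 = -79*H/9 + 13 = 13 - 79*H/9)
-107 + V(12, -5)*153 = -107 + (13 - 79/9*(-5))*153 = -107 + (13 + 395/9)*153 = -107 + (512/9)*153 = -107 + 8704 = 8597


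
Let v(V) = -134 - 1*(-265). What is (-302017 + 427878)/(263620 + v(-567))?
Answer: 125861/263751 ≈ 0.47720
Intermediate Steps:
v(V) = 131 (v(V) = -134 + 265 = 131)
(-302017 + 427878)/(263620 + v(-567)) = (-302017 + 427878)/(263620 + 131) = 125861/263751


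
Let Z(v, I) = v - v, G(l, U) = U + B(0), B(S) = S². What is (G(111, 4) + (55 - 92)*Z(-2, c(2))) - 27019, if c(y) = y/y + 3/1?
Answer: -27015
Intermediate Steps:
c(y) = 4 (c(y) = 1 + 3*1 = 1 + 3 = 4)
G(l, U) = U (G(l, U) = U + 0² = U + 0 = U)
Z(v, I) = 0
(G(111, 4) + (55 - 92)*Z(-2, c(2))) - 27019 = (4 + (55 - 92)*0) - 27019 = (4 - 37*0) - 27019 = (4 + 0) - 27019 = 4 - 27019 = -27015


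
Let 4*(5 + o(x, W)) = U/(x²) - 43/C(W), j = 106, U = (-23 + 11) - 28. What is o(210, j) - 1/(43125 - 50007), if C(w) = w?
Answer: -5470606349/1072353240 ≈ -5.1015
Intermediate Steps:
U = -40 (U = -12 - 28 = -40)
o(x, W) = -5 - 10/x² - 43/(4*W) (o(x, W) = -5 + (-40/x² - 43/W)/4 = -5 + (-43/W - 40/x²)/4 = -5 + (-10/x² - 43/(4*W)) = -5 - 10/x² - 43/(4*W))
o(210, j) - 1/(43125 - 50007) = (-5 - 10/210² - 43/4/106) - 1/(43125 - 50007) = (-5 - 10*1/44100 - 43/4*1/106) - 1/(-6882) = (-5 - 1/4410 - 43/424) - 1*(-1/6882) = -4769627/934920 + 1/6882 = -5470606349/1072353240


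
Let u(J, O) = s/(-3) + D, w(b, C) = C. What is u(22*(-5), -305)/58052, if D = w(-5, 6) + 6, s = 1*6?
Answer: 5/29026 ≈ 0.00017226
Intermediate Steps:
s = 6
D = 12 (D = 6 + 6 = 12)
u(J, O) = 10 (u(J, O) = 6/(-3) + 12 = 6*(-⅓) + 12 = -2 + 12 = 10)
u(22*(-5), -305)/58052 = 10/58052 = 10*(1/58052) = 5/29026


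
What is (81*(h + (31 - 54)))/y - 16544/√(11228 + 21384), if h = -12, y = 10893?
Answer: -945/3631 - 8272*√8153/8153 ≈ -91.872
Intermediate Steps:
(81*(h + (31 - 54)))/y - 16544/√(11228 + 21384) = (81*(-12 + (31 - 54)))/10893 - 16544/√(11228 + 21384) = (81*(-12 - 23))*(1/10893) - 16544*√8153/16306 = (81*(-35))*(1/10893) - 16544*√8153/16306 = -2835*1/10893 - 8272*√8153/8153 = -945/3631 - 8272*√8153/8153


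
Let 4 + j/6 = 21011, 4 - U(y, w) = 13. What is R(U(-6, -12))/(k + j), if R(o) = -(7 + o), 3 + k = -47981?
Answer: 1/39029 ≈ 2.5622e-5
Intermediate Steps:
U(y, w) = -9 (U(y, w) = 4 - 1*13 = 4 - 13 = -9)
k = -47984 (k = -3 - 47981 = -47984)
R(o) = -7 - o
j = 126042 (j = -24 + 6*21011 = -24 + 126066 = 126042)
R(U(-6, -12))/(k + j) = (-7 - 1*(-9))/(-47984 + 126042) = (-7 + 9)/78058 = 2*(1/78058) = 1/39029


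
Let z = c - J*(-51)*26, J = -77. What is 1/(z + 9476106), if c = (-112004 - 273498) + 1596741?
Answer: 1/10585243 ≈ 9.4471e-8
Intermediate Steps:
c = 1211239 (c = -385502 + 1596741 = 1211239)
z = 1109137 (z = 1211239 - (-77*(-51))*26 = 1211239 - 3927*26 = 1211239 - 1*102102 = 1211239 - 102102 = 1109137)
1/(z + 9476106) = 1/(1109137 + 9476106) = 1/10585243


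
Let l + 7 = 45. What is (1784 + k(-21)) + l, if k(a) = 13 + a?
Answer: 1814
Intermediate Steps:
l = 38 (l = -7 + 45 = 38)
(1784 + k(-21)) + l = (1784 + (13 - 21)) + 38 = (1784 - 8) + 38 = 1776 + 38 = 1814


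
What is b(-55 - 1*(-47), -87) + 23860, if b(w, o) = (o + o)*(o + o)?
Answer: 54136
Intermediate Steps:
b(w, o) = 4*o**2 (b(w, o) = (2*o)*(2*o) = 4*o**2)
b(-55 - 1*(-47), -87) + 23860 = 4*(-87)**2 + 23860 = 4*7569 + 23860 = 30276 + 23860 = 54136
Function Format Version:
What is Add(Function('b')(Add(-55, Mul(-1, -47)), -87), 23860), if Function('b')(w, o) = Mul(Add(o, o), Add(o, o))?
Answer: 54136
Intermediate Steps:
Function('b')(w, o) = Mul(4, Pow(o, 2)) (Function('b')(w, o) = Mul(Mul(2, o), Mul(2, o)) = Mul(4, Pow(o, 2)))
Add(Function('b')(Add(-55, Mul(-1, -47)), -87), 23860) = Add(Mul(4, Pow(-87, 2)), 23860) = Add(Mul(4, 7569), 23860) = Add(30276, 23860) = 54136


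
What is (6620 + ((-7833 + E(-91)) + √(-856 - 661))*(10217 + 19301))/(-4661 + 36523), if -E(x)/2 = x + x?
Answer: -110231661/15931 + 14759*I*√1517/15931 ≈ -6919.3 + 36.083*I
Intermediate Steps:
E(x) = -4*x (E(x) = -2*(x + x) = -4*x)
(6620 + ((-7833 + E(-91)) + √(-856 - 661))*(10217 + 19301))/(-4661 + 36523) = (6620 + ((-7833 - 4*(-91)) + √(-856 - 661))*(10217 + 19301))/(-4661 + 36523) = (6620 + ((-7833 + 364) + √(-1517))*29518)/31862 = (6620 + (-7469 + I*√1517)*29518)*(1/31862) = (6620 + (-220469942 + 29518*I*√1517))*(1/31862) = (-220463322 + 29518*I*√1517)*(1/31862) = -110231661/15931 + 14759*I*√1517/15931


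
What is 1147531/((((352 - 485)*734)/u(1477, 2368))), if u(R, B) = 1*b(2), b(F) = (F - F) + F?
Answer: -163933/6973 ≈ -23.510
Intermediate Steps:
b(F) = F (b(F) = 0 + F = F)
u(R, B) = 2 (u(R, B) = 1*2 = 2)
1147531/((((352 - 485)*734)/u(1477, 2368))) = 1147531/((((352 - 485)*734)/2)) = 1147531/((-133*734*(1/2))) = 1147531/((-97622*1/2)) = 1147531/(-48811) = 1147531*(-1/48811) = -163933/6973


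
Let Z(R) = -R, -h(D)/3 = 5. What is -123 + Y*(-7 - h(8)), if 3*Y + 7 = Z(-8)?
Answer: -361/3 ≈ -120.33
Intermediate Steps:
h(D) = -15 (h(D) = -3*5 = -15)
Y = 1/3 (Y = -7/3 + (-1*(-8))/3 = -7/3 + (1/3)*8 = -7/3 + 8/3 = 1/3 ≈ 0.33333)
-123 + Y*(-7 - h(8)) = -123 + (-7 - 1*(-15))/3 = -123 + (-7 + 15)/3 = -123 + (1/3)*8 = -123 + 8/3 = -361/3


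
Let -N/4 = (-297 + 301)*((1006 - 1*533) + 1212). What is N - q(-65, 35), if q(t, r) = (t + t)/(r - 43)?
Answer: -107905/4 ≈ -26976.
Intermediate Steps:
N = -26960 (N = -4*(-297 + 301)*((1006 - 1*533) + 1212) = -16*((1006 - 533) + 1212) = -16*(473 + 1212) = -16*1685 = -4*6740 = -26960)
q(t, r) = 2*t/(-43 + r) (q(t, r) = (2*t)/(-43 + r) = 2*t/(-43 + r))
N - q(-65, 35) = -26960 - 2*(-65)/(-43 + 35) = -26960 - 2*(-65)/(-8) = -26960 - 2*(-65)*(-1)/8 = -26960 - 1*65/4 = -26960 - 65/4 = -107905/4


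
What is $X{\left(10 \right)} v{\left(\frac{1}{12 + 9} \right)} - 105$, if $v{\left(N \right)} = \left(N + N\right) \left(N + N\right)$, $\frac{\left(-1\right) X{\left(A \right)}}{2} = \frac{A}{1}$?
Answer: $- \frac{46385}{441} \approx -105.18$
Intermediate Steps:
$X{\left(A \right)} = - 2 A$ ($X{\left(A \right)} = - 2 \frac{A}{1} = - 2 A 1 = - 2 A$)
$v{\left(N \right)} = 4 N^{2}$ ($v{\left(N \right)} = 2 N 2 N = 4 N^{2}$)
$X{\left(10 \right)} v{\left(\frac{1}{12 + 9} \right)} - 105 = \left(-2\right) 10 \cdot 4 \left(\frac{1}{12 + 9}\right)^{2} - 105 = - 20 \cdot 4 \left(\frac{1}{21}\right)^{2} - 105 = - 20 \cdot \frac{4}{441} - 105 = - 20 \cdot 4 \cdot \frac{1}{441} - 105 = \left(-20\right) \frac{4}{441} - 105 = - \frac{80}{441} - 105 = - \frac{46385}{441}$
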